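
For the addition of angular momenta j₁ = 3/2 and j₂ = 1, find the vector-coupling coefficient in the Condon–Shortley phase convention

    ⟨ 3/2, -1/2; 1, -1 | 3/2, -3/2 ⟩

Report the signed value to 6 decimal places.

+0.632456

j₁+j₂−J=1  J+j₁−j₂=2  J−j₁+j₂=1  j₁+j₂+J+1=5
(j₁±m₁, j₂±m₂, J±M) = (1,2,0,2,0,3)
P² = 8/5
sum k=0..0:
  [0] +1/2 = 1/2
S = 1/2
C² = P²·S² = 2/5 ; C = +0.632456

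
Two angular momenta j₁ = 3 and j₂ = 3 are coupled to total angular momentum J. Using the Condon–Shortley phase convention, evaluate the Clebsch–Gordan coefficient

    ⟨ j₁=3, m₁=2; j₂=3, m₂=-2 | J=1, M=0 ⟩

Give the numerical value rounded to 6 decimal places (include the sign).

j₁+j₂−J=5  J+j₁−j₂=1  J−j₁+j₂=1  j₁+j₂+J+1=8
(j₁±m₁, j₂±m₂, J±M) = (5,1,1,5,1,1)
P² = 900/7
sum k=0..1:
  [0] +1/120 = 1/120
  [1] −1/24 = -1/24
S = -1/30
C² = P²·S² = 1/7 ; C = -0.377964

-0.377964  (= −√(1/7))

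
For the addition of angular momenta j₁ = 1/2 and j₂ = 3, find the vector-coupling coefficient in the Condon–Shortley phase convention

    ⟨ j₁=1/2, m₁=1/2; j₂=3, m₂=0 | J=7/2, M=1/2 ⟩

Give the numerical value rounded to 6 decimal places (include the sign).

triangle: 0!·1!·6!/8! = 720/40320
(j±m)!: 1!·0!·3!·3!·4!·3! = 5184
prefactor² = (2J+1)·Δ·N² = 5184/7
  k=0: +1/(0!·0!·0!·3!·1!·3!) = 1/36
Σ = 1/36  ⇒  CG² = 5184/7·1/36² = 4/7
CG = +√(4/7) = +0.755929

+0.755929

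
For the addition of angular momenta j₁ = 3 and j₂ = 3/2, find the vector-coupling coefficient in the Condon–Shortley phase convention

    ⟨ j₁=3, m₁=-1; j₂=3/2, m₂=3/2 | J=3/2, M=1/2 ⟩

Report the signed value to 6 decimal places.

−√(4/35) ≈ -0.338062

triangle: 3!*3!*0!/7! = 36/5040
(j±m)!: 2!*4!*3!*0!*2!*1! = 576
prefactor² = (2J+1)*Δ*N² = 576/35
  k=3: −1/(3!*0!*1!*0!*2!*0!) = -1/12
Σ = -1/12  ⇒  CG² = 576/35*(-1/12)² = 4/35
CG = −√(4/35) = -0.338062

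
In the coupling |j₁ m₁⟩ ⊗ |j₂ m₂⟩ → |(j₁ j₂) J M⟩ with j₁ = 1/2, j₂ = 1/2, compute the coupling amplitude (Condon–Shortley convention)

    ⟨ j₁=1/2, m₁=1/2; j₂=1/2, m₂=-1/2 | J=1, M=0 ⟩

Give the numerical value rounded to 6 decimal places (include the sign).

+√(1/2) = +0.707107

j₁+j₂−J=0  J+j₁−j₂=1  J−j₁+j₂=1  j₁+j₂+J+1=3
(j₁±m₁, j₂±m₂, J±M) = (1,0,0,1,1,1)
P² = 1/2
sum k=0..0:
  [0] +1/1 = 1
S = 1
C² = P²·S² = 1/2 ; C = +0.707107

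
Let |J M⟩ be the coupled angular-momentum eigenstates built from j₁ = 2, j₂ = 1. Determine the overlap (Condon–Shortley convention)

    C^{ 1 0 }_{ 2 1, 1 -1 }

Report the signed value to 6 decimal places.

triangle: 2!·2!·0!/5! = 4/120
(j±m)!: 3!·1!·0!·2!·1!·1! = 12
prefactor² = (2J+1)·Δ·N² = 6/5
  k=0: +1/(0!·2!·1!·0!·1!·0!) = 1/2
Σ = 1/2  ⇒  CG² = 6/5·1/2² = 3/10
CG = +√(3/10) = +0.547723

+√(3/10) ≈ +0.547723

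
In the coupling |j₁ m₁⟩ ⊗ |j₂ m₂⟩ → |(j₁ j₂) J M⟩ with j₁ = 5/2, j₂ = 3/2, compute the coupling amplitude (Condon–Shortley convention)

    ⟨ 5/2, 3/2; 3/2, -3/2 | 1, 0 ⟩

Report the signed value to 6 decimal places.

√[3·3!2!0!/6! · 4!1!0!3!1!1!] = √(36/5)
  +(−1)^0/∏(0,3,1,0,1,0)! = 1/6  (running 1/6)
⟨..|..⟩ = √(36/5)·(1/6) = +0.447214

+√(1/5) ≈ +0.447214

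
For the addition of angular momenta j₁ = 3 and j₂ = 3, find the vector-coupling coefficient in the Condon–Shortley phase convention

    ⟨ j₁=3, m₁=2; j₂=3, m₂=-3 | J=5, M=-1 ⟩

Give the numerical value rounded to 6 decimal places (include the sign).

+√(5/84) = +0.243975

√[11·1!5!5!/12! · 5!1!0!6!4!6!] = √(3456000/7)
  +(−1)^0/∏(0,1,1,0,4,5)! = 1/2880  (running 1/2880)
⟨..|..⟩ = √(3456000/7)·(1/2880) = +0.243975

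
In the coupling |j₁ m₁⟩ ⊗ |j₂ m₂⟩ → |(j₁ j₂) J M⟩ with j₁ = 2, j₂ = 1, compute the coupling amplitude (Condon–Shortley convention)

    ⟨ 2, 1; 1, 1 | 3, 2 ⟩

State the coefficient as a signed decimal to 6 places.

√[7·0!4!2!/7! · 3!1!2!0!5!1!] = √(96)
  +(−1)^0/∏(0,0,1,2,3,0)! = 1/12  (running 1/12)
⟨..|..⟩ = √(96)·(1/12) = +0.816497

+0.816497  (= +√(2/3))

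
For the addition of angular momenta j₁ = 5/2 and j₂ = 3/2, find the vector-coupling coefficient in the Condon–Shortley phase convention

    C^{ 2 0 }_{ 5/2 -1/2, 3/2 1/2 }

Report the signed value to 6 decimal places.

-0.267261

√[5·2!3!1!/7! · 2!3!2!1!2!2!] = √(8/7)
  +(−1)^1/∏(1,1,2,1,1,0)! = -1/2  (running -1/2)
  +(−1)^2/∏(2,0,1,0,2,1)! = 1/4  (running -1/4)
⟨..|..⟩ = √(8/7)·(-1/4) = -0.267261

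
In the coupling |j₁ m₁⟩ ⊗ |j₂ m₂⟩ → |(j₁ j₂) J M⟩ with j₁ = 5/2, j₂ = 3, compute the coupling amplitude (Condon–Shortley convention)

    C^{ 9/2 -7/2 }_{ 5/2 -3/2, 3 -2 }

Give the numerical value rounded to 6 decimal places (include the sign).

+0.100504

√[10·1!4!5!/11! · 1!4!1!5!1!8!] = √(921600/11)
  +(−1)^0/∏(0,1,4,1,0,4)! = 1/576  (running 1/576)
  +(−1)^1/∏(1,0,3,0,1,5)! = -1/720  (running 1/2880)
⟨..|..⟩ = √(921600/11)·(1/2880) = +0.100504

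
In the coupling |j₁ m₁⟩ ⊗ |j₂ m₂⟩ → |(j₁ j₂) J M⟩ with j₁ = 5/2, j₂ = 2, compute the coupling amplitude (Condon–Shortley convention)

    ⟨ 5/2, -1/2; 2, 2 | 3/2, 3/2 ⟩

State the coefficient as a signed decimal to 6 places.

−√(4/35) ≈ -0.338062

√[4·3!2!1!/7! · 2!3!4!0!3!0!] = √(576/35)
  +(−1)^3/∏(3,0,0,1,2,0)! = -1/12  (running -1/12)
⟨..|..⟩ = √(576/35)·(-1/12) = -0.338062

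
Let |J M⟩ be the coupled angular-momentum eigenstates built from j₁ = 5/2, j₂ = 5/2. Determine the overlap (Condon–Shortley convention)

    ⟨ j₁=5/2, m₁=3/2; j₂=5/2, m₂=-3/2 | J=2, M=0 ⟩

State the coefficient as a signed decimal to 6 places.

+0.109109  (= +√(1/84))

triangle: 3!*2!*2!/8! = 24/40320
(j±m)!: 4!*1!*1!*4!*2!*2! = 2304
prefactor² = (2J+1)*Δ*N² = 48/7
  k=0: +1/(0!*3!*1!*1!*1!*1!) = 1/6
  k=1: −1/(1!*2!*0!*0!*2!*2!) = -1/8
Σ = 1/24  ⇒  CG² = 48/7*1/24² = 1/84
CG = +√(1/84) = +0.109109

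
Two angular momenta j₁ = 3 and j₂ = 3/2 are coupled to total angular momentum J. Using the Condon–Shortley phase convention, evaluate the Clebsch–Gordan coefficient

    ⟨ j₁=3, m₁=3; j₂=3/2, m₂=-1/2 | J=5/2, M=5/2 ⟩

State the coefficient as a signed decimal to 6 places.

j₁+j₂−J=2  J+j₁−j₂=4  J−j₁+j₂=1  j₁+j₂+J+1=8
(j₁±m₁, j₂±m₂, J±M) = (6,0,1,2,5,0)
P² = 8640/7
sum k=0..0:
  [0] +1/48 = 1/48
S = 1/48
C² = P²·S² = 15/28 ; C = +0.731925

+√(15/28) = +0.731925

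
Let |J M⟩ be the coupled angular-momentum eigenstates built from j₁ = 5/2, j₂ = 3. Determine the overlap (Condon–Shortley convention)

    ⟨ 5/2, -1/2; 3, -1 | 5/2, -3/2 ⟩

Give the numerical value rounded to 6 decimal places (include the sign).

√[6·3!2!3!/9! · 2!3!2!4!1!4!] = √(576/35)
  +(−1)^1/∏(1,2,2,1,0,2)! = -1/8  (running -1/8)
  +(−1)^2/∏(2,1,1,0,1,3)! = 1/12  (running -1/24)
⟨..|..⟩ = √(576/35)·(-1/24) = -0.169031

-0.169031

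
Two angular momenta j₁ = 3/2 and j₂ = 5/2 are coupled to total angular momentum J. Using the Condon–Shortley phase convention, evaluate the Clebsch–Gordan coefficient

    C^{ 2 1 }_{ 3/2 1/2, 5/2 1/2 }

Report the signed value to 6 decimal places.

-0.545545  (= −√(25/84))

√[5·2!1!3!/7! · 2!1!3!2!3!1!] = √(12/7)
  +(−1)^0/∏(0,2,1,3,0,0)! = 1/12  (running 1/12)
  +(−1)^1/∏(1,1,0,2,1,1)! = -1/2  (running -5/12)
⟨..|..⟩ = √(12/7)·(-5/12) = -0.545545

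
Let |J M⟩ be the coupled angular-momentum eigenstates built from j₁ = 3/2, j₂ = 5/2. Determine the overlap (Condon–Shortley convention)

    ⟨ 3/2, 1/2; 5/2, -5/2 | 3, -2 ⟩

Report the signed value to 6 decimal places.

√[7·1!2!4!/8! · 2!1!0!5!1!5!] = √(240)
  +(−1)^0/∏(0,1,1,0,1,4)! = 1/24  (running 1/24)
⟨..|..⟩ = √(240)·(1/24) = +0.645497

+√(5/12) = +0.645497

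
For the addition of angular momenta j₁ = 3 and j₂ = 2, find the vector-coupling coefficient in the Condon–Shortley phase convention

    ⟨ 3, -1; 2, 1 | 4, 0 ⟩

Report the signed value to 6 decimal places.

−√(5/14) ≈ -0.597614

triangle: 1!×5!×3!/10! = 720/3628800
(j±m)!: 2!×4!×3!×1!×4!×4! = 165888
prefactor² = (2J+1)×Δ×N² = 10368/35
  k=0: +1/(0!×1!×4!×3!×1!×0!) = 1/144
  k=1: −1/(1!×0!×3!×2!×2!×1!) = -1/24
Σ = -5/144  ⇒  CG² = 10368/35×(-5/144)² = 5/14
CG = −√(5/14) = -0.597614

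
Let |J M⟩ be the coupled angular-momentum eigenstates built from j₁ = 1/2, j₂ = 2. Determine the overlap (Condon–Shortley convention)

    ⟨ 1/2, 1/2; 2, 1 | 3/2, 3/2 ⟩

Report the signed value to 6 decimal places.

√[4·1!0!3!/5! · 1!0!3!1!3!0!] = √(36/5)
  +(−1)^0/∏(0,1,0,3,0,0)! = 1/6  (running 1/6)
⟨..|..⟩ = √(36/5)·(1/6) = +0.447214

+0.447214  (= +√(1/5))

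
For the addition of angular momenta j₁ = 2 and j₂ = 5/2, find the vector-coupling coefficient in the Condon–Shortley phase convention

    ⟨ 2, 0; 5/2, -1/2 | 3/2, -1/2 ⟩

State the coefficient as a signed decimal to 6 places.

-0.239046

√[4·3!1!2!/7! · 2!2!2!3!1!2!] = √(32/35)
  +(−1)^1/∏(1,2,1,1,0,1)! = -1/2  (running -1/2)
  +(−1)^2/∏(2,1,0,0,1,2)! = 1/4  (running -1/4)
⟨..|..⟩ = √(32/35)·(-1/4) = -0.239046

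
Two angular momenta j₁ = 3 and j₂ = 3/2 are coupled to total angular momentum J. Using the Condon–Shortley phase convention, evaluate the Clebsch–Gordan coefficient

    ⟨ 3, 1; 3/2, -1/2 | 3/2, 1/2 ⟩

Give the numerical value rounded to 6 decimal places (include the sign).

-0.585540  (= −√(12/35))

j₁+j₂−J=3  J+j₁−j₂=3  J−j₁+j₂=0  j₁+j₂+J+1=7
(j₁±m₁, j₂±m₂, J±M) = (4,2,1,2,2,1)
P² = 192/35
sum k=1..1:
  [1] −1/4 = -1/4
S = -1/4
C² = P²·S² = 12/35 ; C = -0.585540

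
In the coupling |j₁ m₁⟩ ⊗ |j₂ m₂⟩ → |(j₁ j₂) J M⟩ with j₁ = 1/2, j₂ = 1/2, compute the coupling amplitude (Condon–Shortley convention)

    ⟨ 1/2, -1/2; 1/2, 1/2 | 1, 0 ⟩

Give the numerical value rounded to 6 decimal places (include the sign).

+√(1/2) = +0.707107

j₁+j₂−J=0  J+j₁−j₂=1  J−j₁+j₂=1  j₁+j₂+J+1=3
(j₁±m₁, j₂±m₂, J±M) = (0,1,1,0,1,1)
P² = 1/2
sum k=0..0:
  [0] +1/1 = 1
S = 1
C² = P²·S² = 1/2 ; C = +0.707107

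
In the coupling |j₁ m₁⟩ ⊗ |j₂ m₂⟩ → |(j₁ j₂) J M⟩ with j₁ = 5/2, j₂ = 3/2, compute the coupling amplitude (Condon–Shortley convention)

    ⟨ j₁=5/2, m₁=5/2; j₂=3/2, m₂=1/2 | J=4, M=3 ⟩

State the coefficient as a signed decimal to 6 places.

+0.612372  (= +√(3/8))

j₁+j₂−J=0  J+j₁−j₂=5  J−j₁+j₂=3  j₁+j₂+J+1=9
(j₁±m₁, j₂±m₂, J±M) = (5,0,2,1,7,1)
P² = 21600
sum k=0..0:
  [0] +1/240 = 1/240
S = 1/240
C² = P²·S² = 3/8 ; C = +0.612372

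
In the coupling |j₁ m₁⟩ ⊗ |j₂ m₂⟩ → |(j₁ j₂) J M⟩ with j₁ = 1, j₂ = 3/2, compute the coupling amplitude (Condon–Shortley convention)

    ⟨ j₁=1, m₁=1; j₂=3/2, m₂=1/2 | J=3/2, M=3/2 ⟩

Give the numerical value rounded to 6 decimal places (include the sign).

+0.632456

triangle: 1!·1!·2!/5! = 2/120
(j±m)!: 2!·0!·2!·1!·3!·0! = 24
prefactor² = (2J+1)·Δ·N² = 8/5
  k=0: +1/(0!·1!·0!·2!·1!·0!) = 1/2
Σ = 1/2  ⇒  CG² = 8/5·1/2² = 2/5
CG = +√(2/5) = +0.632456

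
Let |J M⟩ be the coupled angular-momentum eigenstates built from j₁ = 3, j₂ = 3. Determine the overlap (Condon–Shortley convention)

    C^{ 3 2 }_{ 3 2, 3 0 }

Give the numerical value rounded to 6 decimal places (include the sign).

√[7·3!3!3!/10! · 5!1!3!3!5!1!] = √(216)
  +(−1)^0/∏(0,3,1,3,2,0)! = 1/72  (running 1/72)
  +(−1)^1/∏(1,2,0,2,3,1)! = -1/24  (running -1/36)
⟨..|..⟩ = √(216)·(-1/36) = -0.408248

-0.408248  (= −√(1/6))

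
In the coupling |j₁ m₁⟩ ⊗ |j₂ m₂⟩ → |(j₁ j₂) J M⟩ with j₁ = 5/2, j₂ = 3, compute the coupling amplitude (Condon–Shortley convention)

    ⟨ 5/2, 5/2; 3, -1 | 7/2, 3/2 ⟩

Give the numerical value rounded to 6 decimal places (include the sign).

√[8·2!3!4!/10! · 5!0!2!4!5!2!] = √(6144/7)
  +(−1)^0/∏(0,2,0,2,3,2)! = 1/48  (running 1/48)
⟨..|..⟩ = √(6144/7)·(1/48) = +0.617213

+√(8/21) = +0.617213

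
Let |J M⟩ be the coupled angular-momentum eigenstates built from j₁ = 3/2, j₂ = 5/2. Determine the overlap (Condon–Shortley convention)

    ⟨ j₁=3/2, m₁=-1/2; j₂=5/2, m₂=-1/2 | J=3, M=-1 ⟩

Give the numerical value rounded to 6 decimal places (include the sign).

−√(1/60) ≈ -0.129099

√[7·1!2!4!/8! · 1!2!2!3!2!4!] = √(48/5)
  +(−1)^0/∏(0,1,2,2,0,2)! = 1/8  (running 1/8)
  +(−1)^1/∏(1,0,1,1,1,3)! = -1/6  (running -1/24)
⟨..|..⟩ = √(48/5)·(-1/24) = -0.129099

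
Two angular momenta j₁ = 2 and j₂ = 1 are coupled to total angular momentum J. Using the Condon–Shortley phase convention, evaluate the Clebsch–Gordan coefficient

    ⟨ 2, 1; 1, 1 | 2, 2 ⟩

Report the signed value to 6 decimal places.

triangle: 1!×3!×1!/6! = 6/720
(j±m)!: 3!×1!×2!×0!×4!×0! = 288
prefactor² = (2J+1)×Δ×N² = 12
  k=1: −1/(1!×0!×0!×1!×3!×0!) = -1/6
Σ = -1/6  ⇒  CG² = 12×(-1/6)² = 1/3
CG = −√(1/3) = -0.577350

-0.577350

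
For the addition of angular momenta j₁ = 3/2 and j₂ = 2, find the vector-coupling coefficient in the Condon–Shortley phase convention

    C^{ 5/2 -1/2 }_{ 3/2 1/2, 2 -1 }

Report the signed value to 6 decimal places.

triangle: 1!*2!*3!/7! = 12/5040
(j±m)!: 2!*1!*1!*3!*2!*3! = 144
prefactor² = (2J+1)*Δ*N² = 72/35
  k=0: +1/(0!*1!*1!*1!*1!*2!) = 1/2
  k=1: −1/(1!*0!*0!*0!*2!*3!) = -1/12
Σ = 5/12  ⇒  CG² = 72/35*5/12² = 5/14
CG = +√(5/14) = +0.597614

+0.597614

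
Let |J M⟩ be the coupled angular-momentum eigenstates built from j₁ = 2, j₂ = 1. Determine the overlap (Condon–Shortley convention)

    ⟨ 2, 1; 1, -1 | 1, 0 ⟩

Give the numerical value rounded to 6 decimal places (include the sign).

triangle: 2!×2!×0!/5! = 4/120
(j±m)!: 3!×1!×0!×2!×1!×1! = 12
prefactor² = (2J+1)×Δ×N² = 6/5
  k=0: +1/(0!×2!×1!×0!×1!×0!) = 1/2
Σ = 1/2  ⇒  CG² = 6/5×1/2² = 3/10
CG = +√(3/10) = +0.547723

+√(3/10) ≈ +0.547723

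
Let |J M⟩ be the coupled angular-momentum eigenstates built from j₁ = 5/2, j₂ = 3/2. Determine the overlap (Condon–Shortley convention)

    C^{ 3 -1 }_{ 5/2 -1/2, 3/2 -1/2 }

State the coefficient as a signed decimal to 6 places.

+0.129099

triangle: 1!·4!·2!/8! = 48/40320
(j±m)!: 2!·3!·1!·2!·2!·4! = 1152
prefactor² = (2J+1)·Δ·N² = 48/5
  k=0: +1/(0!·1!·3!·1!·1!·1!) = 1/6
  k=1: −1/(1!·0!·2!·0!·2!·2!) = -1/8
Σ = 1/24  ⇒  CG² = 48/5·1/24² = 1/60
CG = +√(1/60) = +0.129099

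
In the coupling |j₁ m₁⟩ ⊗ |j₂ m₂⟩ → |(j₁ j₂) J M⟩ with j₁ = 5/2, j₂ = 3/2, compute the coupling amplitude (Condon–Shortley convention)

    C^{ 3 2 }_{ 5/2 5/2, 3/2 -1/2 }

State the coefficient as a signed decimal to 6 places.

triangle: 1!·4!·2!/8! = 48/40320
(j±m)!: 5!·0!·1!·2!·5!·1! = 28800
prefactor² = (2J+1)·Δ·N² = 240
  k=0: +1/(0!·1!·0!·1!·4!·1!) = 1/24
Σ = 1/24  ⇒  CG² = 240·1/24² = 5/12
CG = +√(5/12) = +0.645497

+0.645497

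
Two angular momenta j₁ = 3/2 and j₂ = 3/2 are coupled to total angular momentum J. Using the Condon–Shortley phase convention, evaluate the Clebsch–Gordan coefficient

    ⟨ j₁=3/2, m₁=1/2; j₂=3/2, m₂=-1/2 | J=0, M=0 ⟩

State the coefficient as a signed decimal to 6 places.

-0.500000

triangle: 3!*0!*0!/4! = 6/24
(j±m)!: 2!*1!*1!*2!*0!*0! = 4
prefactor² = (2J+1)*Δ*N² = 1
  k=1: −1/(1!*2!*0!*0!*0!*0!) = -1/2
Σ = -1/2  ⇒  CG² = 1*(-1/2)² = 1/4
CG = −√(1/4) = -0.500000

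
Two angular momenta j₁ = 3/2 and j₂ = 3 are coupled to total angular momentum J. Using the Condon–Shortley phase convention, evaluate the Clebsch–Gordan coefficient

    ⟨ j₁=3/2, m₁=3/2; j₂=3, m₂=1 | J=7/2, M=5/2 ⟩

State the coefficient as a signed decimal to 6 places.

+√(10/21) = +0.690066

√[8·1!2!5!/9! · 3!0!4!2!6!1!] = √(7680/7)
  +(−1)^0/∏(0,1,0,4,2,1)! = 1/48  (running 1/48)
⟨..|..⟩ = √(7680/7)·(1/48) = +0.690066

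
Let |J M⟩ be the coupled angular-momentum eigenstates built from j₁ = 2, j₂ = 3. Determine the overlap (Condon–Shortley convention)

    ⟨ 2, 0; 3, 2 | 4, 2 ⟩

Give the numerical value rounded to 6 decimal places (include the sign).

√[9·1!3!5!/10! · 2!2!5!1!6!2!] = √(8640/7)
  +(−1)^0/∏(0,1,2,5,1,0)! = 1/240  (running 1/240)
  +(−1)^1/∏(1,0,1,4,2,1)! = -1/48  (running -1/60)
⟨..|..⟩ = √(8640/7)·(-1/60) = -0.585540

−√(12/35) ≈ -0.585540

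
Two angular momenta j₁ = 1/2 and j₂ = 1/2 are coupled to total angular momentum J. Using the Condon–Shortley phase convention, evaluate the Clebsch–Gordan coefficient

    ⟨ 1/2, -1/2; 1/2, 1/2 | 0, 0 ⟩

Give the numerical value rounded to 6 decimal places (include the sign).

j₁+j₂−J=1  J+j₁−j₂=0  J−j₁+j₂=0  j₁+j₂+J+1=2
(j₁±m₁, j₂±m₂, J±M) = (0,1,1,0,0,0)
P² = 1/2
sum k=1..1:
  [1] −1/1 = -1
S = -1
C² = P²·S² = 1/2 ; C = -0.707107

-0.707107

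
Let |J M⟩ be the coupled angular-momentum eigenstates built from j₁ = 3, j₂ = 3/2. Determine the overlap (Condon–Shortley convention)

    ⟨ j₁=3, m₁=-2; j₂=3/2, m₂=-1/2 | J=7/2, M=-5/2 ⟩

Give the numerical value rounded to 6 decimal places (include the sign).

−√(1/7) = -0.377964

triangle: 1!*5!*2!/9! = 240/362880
(j±m)!: 1!*5!*1!*2!*1!*6! = 172800
prefactor² = (2J+1)*Δ*N² = 6400/7
  k=0: +1/(0!*1!*5!*1!*0!*1!) = 1/120
  k=1: −1/(1!*0!*4!*0!*1!*2!) = -1/48
Σ = -1/80  ⇒  CG² = 6400/7*(-1/80)² = 1/7
CG = −√(1/7) = -0.377964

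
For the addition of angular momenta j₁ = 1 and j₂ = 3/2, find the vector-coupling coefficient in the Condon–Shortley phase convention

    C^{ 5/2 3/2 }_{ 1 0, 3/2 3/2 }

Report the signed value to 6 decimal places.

+0.632456

√[6·0!2!3!/6! · 1!1!3!0!4!1!] = √(72/5)
  +(−1)^0/∏(0,0,1,3,1,0)! = 1/6  (running 1/6)
⟨..|..⟩ = √(72/5)·(1/6) = +0.632456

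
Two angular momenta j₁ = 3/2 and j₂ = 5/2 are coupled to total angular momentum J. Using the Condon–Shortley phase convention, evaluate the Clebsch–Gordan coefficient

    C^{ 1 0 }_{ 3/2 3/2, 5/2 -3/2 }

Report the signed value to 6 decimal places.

√[3·3!0!2!/6! · 3!0!1!4!1!1!] = √(36/5)
  +(−1)^0/∏(0,3,0,1,0,1)! = 1/6  (running 1/6)
⟨..|..⟩ = √(36/5)·(1/6) = +0.447214

+√(1/5) = +0.447214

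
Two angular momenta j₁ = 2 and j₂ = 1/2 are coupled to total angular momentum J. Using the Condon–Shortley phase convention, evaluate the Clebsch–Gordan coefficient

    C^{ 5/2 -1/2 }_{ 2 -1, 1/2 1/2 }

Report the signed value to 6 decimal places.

+0.632456  (= +√(2/5))

√[6·0!4!1!/6! · 1!3!1!0!2!3!] = √(72/5)
  +(−1)^0/∏(0,0,3,1,1,0)! = 1/6  (running 1/6)
⟨..|..⟩ = √(72/5)·(1/6) = +0.632456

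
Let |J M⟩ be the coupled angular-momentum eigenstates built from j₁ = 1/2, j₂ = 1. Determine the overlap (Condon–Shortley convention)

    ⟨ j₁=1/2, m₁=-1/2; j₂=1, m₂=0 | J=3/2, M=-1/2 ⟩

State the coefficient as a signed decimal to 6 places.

j₁+j₂−J=0  J+j₁−j₂=1  J−j₁+j₂=2  j₁+j₂+J+1=4
(j₁±m₁, j₂±m₂, J±M) = (0,1,1,1,1,2)
P² = 2/3
sum k=0..0:
  [0] +1/1 = 1
S = 1
C² = P²·S² = 2/3 ; C = +0.816497

+√(2/3) ≈ +0.816497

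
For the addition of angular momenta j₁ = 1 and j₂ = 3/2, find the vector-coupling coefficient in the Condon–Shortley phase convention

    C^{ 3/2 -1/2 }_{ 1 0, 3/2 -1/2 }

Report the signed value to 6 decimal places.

+√(1/15) ≈ +0.258199

√[4·1!1!2!/5! · 1!1!1!2!1!2!] = √(4/15)
  +(−1)^0/∏(0,1,1,1,0,1)! = 1  (running 1)
  +(−1)^1/∏(1,0,0,0,1,2)! = -1/2  (running 1/2)
⟨..|..⟩ = √(4/15)·(1/2) = +0.258199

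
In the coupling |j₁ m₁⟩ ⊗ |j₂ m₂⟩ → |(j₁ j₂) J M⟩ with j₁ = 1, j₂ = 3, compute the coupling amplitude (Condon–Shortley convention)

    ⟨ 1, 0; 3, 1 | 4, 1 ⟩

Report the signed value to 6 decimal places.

√[9·0!2!6!/9! · 1!1!4!2!5!3!] = √(8640/7)
  +(−1)^0/∏(0,0,1,4,1,2)! = 1/48  (running 1/48)
⟨..|..⟩ = √(8640/7)·(1/48) = +0.731925

+√(15/28) ≈ +0.731925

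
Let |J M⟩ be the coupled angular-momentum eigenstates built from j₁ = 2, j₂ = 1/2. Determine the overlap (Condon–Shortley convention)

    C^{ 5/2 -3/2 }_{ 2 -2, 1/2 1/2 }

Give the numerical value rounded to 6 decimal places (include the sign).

+0.447214

√[6·0!4!1!/6! · 0!4!1!0!1!4!] = √(576/5)
  +(−1)^0/∏(0,0,4,1,0,0)! = 1/24  (running 1/24)
⟨..|..⟩ = √(576/5)·(1/24) = +0.447214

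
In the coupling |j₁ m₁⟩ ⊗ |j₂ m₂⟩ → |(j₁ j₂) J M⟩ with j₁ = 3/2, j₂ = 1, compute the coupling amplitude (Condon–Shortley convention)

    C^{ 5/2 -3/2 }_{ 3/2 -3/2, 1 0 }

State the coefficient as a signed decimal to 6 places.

+0.632456  (= +√(2/5))

√[6·0!3!2!/6! · 0!3!1!1!1!4!] = √(72/5)
  +(−1)^0/∏(0,0,3,1,0,1)! = 1/6  (running 1/6)
⟨..|..⟩ = √(72/5)·(1/6) = +0.632456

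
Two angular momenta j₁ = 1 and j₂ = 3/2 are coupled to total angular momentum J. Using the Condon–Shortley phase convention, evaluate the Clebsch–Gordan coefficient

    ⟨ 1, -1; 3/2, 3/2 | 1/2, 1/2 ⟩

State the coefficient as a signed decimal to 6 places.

√[2·2!0!1!/4! · 0!2!3!0!1!0!] = √(2)
  +(−1)^2/∏(2,0,0,1,0,0)! = 1/2  (running 1/2)
⟨..|..⟩ = √(2)·(1/2) = +0.707107

+√(1/2) = +0.707107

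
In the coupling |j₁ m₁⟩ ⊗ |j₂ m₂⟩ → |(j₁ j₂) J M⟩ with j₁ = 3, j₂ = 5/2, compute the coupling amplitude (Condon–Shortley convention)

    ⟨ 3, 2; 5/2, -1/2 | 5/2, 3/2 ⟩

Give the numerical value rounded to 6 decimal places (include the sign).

j₁+j₂−J=3  J+j₁−j₂=3  J−j₁+j₂=2  j₁+j₂+J+1=9
(j₁±m₁, j₂±m₂, J±M) = (5,1,2,3,4,1)
P² = 288/7
sum k=0..1:
  [0] +1/24 = 1/24
  [1] −1/12 = -1/12
S = -1/24
C² = P²·S² = 1/14 ; C = -0.267261

-0.267261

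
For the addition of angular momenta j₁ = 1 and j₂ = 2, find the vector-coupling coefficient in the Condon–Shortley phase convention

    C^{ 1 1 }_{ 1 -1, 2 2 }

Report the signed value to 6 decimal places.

j₁+j₂−J=2  J+j₁−j₂=0  J−j₁+j₂=2  j₁+j₂+J+1=5
(j₁±m₁, j₂±m₂, J±M) = (0,2,4,0,2,0)
P² = 48/5
sum k=2..2:
  [2] +1/4 = 1/4
S = 1/4
C² = P²·S² = 3/5 ; C = +0.774597

+0.774597  (= +√(3/5))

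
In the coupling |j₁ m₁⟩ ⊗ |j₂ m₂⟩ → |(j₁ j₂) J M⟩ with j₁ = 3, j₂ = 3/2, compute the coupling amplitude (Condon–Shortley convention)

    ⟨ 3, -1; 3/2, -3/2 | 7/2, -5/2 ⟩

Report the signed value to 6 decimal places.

+√(10/21) ≈ +0.690066

triangle: 1!*5!*2!/9! = 240/362880
(j±m)!: 2!*4!*0!*3!*1!*6! = 207360
prefactor² = (2J+1)*Δ*N² = 7680/7
  k=0: +1/(0!*1!*4!*0!*1!*2!) = 1/48
Σ = 1/48  ⇒  CG² = 7680/7*1/48² = 10/21
CG = +√(10/21) = +0.690066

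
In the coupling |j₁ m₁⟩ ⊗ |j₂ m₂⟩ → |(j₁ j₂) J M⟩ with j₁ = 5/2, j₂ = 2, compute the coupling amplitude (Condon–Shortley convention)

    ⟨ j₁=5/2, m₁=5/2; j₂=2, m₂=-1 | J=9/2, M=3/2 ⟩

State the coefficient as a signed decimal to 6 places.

+√(1/21) = +0.218218

triangle: 0!×5!×4!/10! = 2880/3628800
(j±m)!: 5!×0!×1!×3!×6!×3! = 3110400
prefactor² = (2J+1)×Δ×N² = 172800/7
  k=0: +1/(0!×0!×0!×1!×5!×3!) = 1/720
Σ = 1/720  ⇒  CG² = 172800/7×1/720² = 1/21
CG = +√(1/21) = +0.218218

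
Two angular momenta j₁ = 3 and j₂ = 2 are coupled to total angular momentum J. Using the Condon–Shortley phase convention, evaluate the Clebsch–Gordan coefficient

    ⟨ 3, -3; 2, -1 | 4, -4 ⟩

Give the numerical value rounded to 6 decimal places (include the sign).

-0.774597

triangle: 1!×5!×3!/10! = 720/3628800
(j±m)!: 0!×6!×1!×3!×0!×8! = 174182400
prefactor² = (2J+1)×Δ×N² = 311040
  k=1: −1/(1!×0!×5!×0!×0!×3!) = -1/720
Σ = -1/720  ⇒  CG² = 311040×(-1/720)² = 3/5
CG = −√(3/5) = -0.774597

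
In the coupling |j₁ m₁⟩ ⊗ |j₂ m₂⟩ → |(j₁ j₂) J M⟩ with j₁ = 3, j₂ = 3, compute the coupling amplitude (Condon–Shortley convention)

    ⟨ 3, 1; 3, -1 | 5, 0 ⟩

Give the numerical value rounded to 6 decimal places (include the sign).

√[11·1!5!5!/12! · 4!2!2!4!5!5!] = √(76800/7)
  +(−1)^0/∏(0,1,2,2,3,3)! = 1/144  (running 1/144)
  +(−1)^1/∏(1,0,1,1,4,4)! = -1/576  (running 1/192)
⟨..|..⟩ = √(76800/7)·(1/192) = +0.545545

+0.545545  (= +√(25/84))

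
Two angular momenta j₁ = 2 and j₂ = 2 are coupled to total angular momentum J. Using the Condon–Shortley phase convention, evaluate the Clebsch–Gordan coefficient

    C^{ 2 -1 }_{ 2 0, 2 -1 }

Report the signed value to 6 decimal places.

√[5·2!2!2!/7! · 2!2!1!3!1!3!] = √(8/7)
  +(−1)^0/∏(0,2,2,1,0,1)! = 1/4  (running 1/4)
  +(−1)^1/∏(1,1,1,0,1,2)! = -1/2  (running -1/4)
⟨..|..⟩ = √(8/7)·(-1/4) = -0.267261

-0.267261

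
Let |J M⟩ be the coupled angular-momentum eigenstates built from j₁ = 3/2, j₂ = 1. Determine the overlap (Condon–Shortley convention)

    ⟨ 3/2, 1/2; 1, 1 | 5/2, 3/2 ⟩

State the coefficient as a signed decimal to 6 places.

triangle: 0!*3!*2!/6! = 12/720
(j±m)!: 2!*1!*2!*0!*4!*1! = 96
prefactor² = (2J+1)*Δ*N² = 48/5
  k=0: +1/(0!*0!*1!*2!*2!*0!) = 1/4
Σ = 1/4  ⇒  CG² = 48/5*1/4² = 3/5
CG = +√(3/5) = +0.774597

+0.774597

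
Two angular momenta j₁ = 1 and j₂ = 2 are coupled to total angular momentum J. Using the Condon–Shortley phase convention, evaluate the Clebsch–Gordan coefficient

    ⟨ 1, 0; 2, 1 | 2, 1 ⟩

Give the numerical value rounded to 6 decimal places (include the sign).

√[5·1!1!3!/6! · 1!1!3!1!3!1!] = √(3/2)
  +(−1)^0/∏(0,1,1,3,0,0)! = 1/6  (running 1/6)
  +(−1)^1/∏(1,0,0,2,1,1)! = -1/2  (running -1/3)
⟨..|..⟩ = √(3/2)·(-1/3) = -0.408248

-0.408248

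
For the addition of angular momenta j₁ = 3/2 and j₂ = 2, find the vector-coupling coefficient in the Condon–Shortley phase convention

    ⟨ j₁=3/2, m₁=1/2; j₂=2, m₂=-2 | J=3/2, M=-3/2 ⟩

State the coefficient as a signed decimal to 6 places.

+0.632456

√[4·2!1!2!/6! · 2!1!0!4!0!3!] = √(32/5)
  +(−1)^0/∏(0,2,1,0,0,2)! = 1/4  (running 1/4)
⟨..|..⟩ = √(32/5)·(1/4) = +0.632456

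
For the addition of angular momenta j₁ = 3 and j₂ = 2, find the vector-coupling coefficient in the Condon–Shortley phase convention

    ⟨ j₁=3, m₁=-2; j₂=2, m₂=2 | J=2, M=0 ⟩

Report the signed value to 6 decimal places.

triangle: 3!*3!*1!/8! = 36/40320
(j±m)!: 1!*5!*4!*0!*2!*2! = 11520
prefactor² = (2J+1)*Δ*N² = 360/7
  k=3: −1/(3!*0!*2!*1!*1!*0!) = -1/12
Σ = -1/12  ⇒  CG² = 360/7*(-1/12)² = 5/14
CG = −√(5/14) = -0.597614

−√(5/14) ≈ -0.597614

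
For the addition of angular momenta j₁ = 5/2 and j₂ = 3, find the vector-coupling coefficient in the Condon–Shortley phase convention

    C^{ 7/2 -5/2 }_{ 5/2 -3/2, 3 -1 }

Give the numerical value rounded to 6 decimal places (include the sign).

triangle: 2!*3!*4!/10! = 288/3628800
(j±m)!: 1!*4!*2!*4!*1!*6! = 829440
prefactor² = (2J+1)*Δ*N² = 18432/35
  k=1: −1/(1!*1!*3!*1!*0!*3!) = -1/36
  k=2: +1/(2!*0!*2!*0!*1!*4!) = 1/96
Σ = -5/288  ⇒  CG² = 18432/35*(-5/288)² = 10/63
CG = −√(10/63) = -0.398410

-0.398410  (= −√(10/63))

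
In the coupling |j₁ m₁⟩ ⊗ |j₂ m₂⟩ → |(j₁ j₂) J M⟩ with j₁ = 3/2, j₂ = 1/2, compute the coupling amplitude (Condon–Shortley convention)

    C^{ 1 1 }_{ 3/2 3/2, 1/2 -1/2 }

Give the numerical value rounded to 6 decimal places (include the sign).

√[3·1!2!0!/4! · 3!0!0!1!2!0!] = √(3)
  +(−1)^0/∏(0,1,0,0,2,0)! = 1/2  (running 1/2)
⟨..|..⟩ = √(3)·(1/2) = +0.866025

+0.866025  (= +√(3/4))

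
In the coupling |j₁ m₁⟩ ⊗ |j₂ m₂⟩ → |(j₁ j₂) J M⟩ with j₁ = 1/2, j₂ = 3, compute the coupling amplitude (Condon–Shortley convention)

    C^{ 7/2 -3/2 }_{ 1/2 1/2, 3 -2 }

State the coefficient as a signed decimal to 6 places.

√[8·0!1!6!/8! · 1!0!1!5!2!5!] = √(28800/7)
  +(−1)^0/∏(0,0,0,1,1,5)! = 1/120  (running 1/120)
⟨..|..⟩ = √(28800/7)·(1/120) = +0.534522

+√(2/7) = +0.534522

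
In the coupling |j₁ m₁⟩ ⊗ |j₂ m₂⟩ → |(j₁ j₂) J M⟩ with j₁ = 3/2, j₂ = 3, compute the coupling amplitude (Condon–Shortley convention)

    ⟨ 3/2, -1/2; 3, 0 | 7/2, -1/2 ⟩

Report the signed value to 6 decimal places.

−√(2/21) ≈ -0.308607

triangle: 1!×2!×5!/9! = 240/362880
(j±m)!: 1!×2!×3!×3!×3!×4! = 10368
prefactor² = (2J+1)×Δ×N² = 384/7
  k=0: +1/(0!×1!×2!×3!×0!×2!) = 1/24
  k=1: −1/(1!×0!×1!×2!×1!×3!) = -1/12
Σ = -1/24  ⇒  CG² = 384/7×(-1/24)² = 2/21
CG = −√(2/21) = -0.308607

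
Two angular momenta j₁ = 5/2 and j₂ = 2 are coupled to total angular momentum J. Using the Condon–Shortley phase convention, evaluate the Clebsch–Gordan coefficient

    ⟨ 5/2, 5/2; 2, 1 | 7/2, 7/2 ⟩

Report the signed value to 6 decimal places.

√[8·1!4!3!/9! · 5!0!3!1!7!0!] = √(11520)
  +(−1)^0/∏(0,1,0,3,4,0)! = 1/144  (running 1/144)
⟨..|..⟩ = √(11520)·(1/144) = +0.745356

+√(5/9) ≈ +0.745356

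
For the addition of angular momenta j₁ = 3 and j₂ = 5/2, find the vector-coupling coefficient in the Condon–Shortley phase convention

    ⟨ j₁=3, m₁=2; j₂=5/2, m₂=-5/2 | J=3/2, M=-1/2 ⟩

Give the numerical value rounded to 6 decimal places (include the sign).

+0.487950

j₁+j₂−J=4  J+j₁−j₂=2  J−j₁+j₂=1  j₁+j₂+J+1=8
(j₁±m₁, j₂±m₂, J±M) = (5,1,0,5,1,2)
P² = 960/7
sum k=0..0:
  [0] +1/24 = 1/24
S = 1/24
C² = P²·S² = 5/21 ; C = +0.487950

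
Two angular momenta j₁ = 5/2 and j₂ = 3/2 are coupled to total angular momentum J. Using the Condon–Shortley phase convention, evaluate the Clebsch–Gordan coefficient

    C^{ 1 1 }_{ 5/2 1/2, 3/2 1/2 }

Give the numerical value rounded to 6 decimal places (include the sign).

√[3·3!2!0!/6! · 3!2!2!1!2!0!] = √(12/5)
  +(−1)^2/∏(2,1,0,0,2,0)! = 1/4  (running 1/4)
⟨..|..⟩ = √(12/5)·(1/4) = +0.387298

+0.387298  (= +√(3/20))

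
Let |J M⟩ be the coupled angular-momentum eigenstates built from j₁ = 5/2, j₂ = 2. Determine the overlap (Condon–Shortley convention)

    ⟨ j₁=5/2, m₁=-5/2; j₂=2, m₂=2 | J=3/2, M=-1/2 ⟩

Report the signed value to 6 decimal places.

−√(8/21) = -0.617213

j₁+j₂−J=3  J+j₁−j₂=2  J−j₁+j₂=1  j₁+j₂+J+1=7
(j₁±m₁, j₂±m₂, J±M) = (0,5,4,0,1,2)
P² = 384/7
sum k=3..3:
  [3] −1/12 = -1/12
S = -1/12
C² = P²·S² = 8/21 ; C = -0.617213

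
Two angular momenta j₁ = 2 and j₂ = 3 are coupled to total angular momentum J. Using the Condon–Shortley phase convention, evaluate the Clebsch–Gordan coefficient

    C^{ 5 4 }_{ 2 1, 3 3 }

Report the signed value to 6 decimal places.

+√(2/5) = +0.632456

triangle: 0!×4!×6!/11! = 17280/39916800
(j±m)!: 3!×1!×6!×0!×9!×1! = 1567641600
prefactor² = (2J+1)×Δ×N² = 7464960
  k=0: +1/(0!×0!×1!×6!×3!×0!) = 1/4320
Σ = 1/4320  ⇒  CG² = 7464960×1/4320² = 2/5
CG = +√(2/5) = +0.632456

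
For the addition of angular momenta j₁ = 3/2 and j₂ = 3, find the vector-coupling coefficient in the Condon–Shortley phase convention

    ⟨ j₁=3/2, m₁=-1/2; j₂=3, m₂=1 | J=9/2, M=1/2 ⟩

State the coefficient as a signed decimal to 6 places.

√[10·0!3!6!/10! · 1!2!4!2!5!4!] = √(23040/7)
  +(−1)^0/∏(0,0,2,4,1,2)! = 1/96  (running 1/96)
⟨..|..⟩ = √(23040/7)·(1/96) = +0.597614

+0.597614  (= +√(5/14))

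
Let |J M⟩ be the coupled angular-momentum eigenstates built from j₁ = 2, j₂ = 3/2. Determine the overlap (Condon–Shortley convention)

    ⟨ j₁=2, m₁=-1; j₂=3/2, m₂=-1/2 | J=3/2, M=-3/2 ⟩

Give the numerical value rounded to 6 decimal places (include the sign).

√[4·2!2!1!/6! · 1!3!1!2!0!3!] = √(8/5)
  +(−1)^1/∏(1,1,2,0,0,1)! = -1/2  (running -1/2)
⟨..|..⟩ = √(8/5)·(-1/2) = -0.632456

-0.632456  (= −√(2/5))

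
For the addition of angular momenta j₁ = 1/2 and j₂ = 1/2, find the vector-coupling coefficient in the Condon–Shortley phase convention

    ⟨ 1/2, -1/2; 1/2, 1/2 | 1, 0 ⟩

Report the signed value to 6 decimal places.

√[3·0!1!1!/3! · 0!1!1!0!1!1!] = √(1/2)
  +(−1)^0/∏(0,0,1,1,0,0)! = 1  (running 1)
⟨..|..⟩ = √(1/2)·(1) = +0.707107

+√(1/2) ≈ +0.707107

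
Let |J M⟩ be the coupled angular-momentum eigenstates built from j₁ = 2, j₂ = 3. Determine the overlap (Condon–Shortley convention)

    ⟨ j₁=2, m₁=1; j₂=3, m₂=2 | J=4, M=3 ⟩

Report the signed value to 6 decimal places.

triangle: 1!*3!*5!/10! = 720/3628800
(j±m)!: 3!*1!*5!*1!*7!*1! = 3628800
prefactor² = (2J+1)*Δ*N² = 6480
  k=0: +1/(0!*1!*1!*5!*2!*0!) = 1/240
  k=1: −1/(1!*0!*0!*4!*3!*1!) = -1/144
Σ = -1/360  ⇒  CG² = 6480*(-1/360)² = 1/20
CG = −√(1/20) = -0.223607

-0.223607  (= −√(1/20))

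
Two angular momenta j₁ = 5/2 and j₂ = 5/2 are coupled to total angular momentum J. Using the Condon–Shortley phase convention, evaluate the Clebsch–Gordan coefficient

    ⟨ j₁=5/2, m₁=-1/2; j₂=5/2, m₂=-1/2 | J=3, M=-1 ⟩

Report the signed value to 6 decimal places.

√[7·2!3!3!/9! · 2!3!2!3!2!4!] = √(48/5)
  +(−1)^0/∏(0,2,3,2,0,1)! = 1/24  (running 1/24)
  +(−1)^1/∏(1,1,2,1,1,2)! = -1/4  (running -5/24)
  +(−1)^2/∏(2,0,1,0,2,3)! = 1/24  (running -1/6)
⟨..|..⟩ = √(48/5)·(-1/6) = -0.516398

-0.516398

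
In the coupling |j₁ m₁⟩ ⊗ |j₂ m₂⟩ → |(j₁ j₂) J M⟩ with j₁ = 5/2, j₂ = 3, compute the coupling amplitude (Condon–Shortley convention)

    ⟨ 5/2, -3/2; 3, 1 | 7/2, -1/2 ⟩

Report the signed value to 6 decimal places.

+√(8/63) ≈ +0.356348

j₁+j₂−J=2  J+j₁−j₂=3  J−j₁+j₂=4  j₁+j₂+J+1=10
(j₁±m₁, j₂±m₂, J±M) = (1,4,4,2,3,4)
P² = 18432/175
sum k=1..2:
  [1] −1/36 = -1/36
  [2] +1/16 = 1/16
S = 5/144
C² = P²·S² = 8/63 ; C = +0.356348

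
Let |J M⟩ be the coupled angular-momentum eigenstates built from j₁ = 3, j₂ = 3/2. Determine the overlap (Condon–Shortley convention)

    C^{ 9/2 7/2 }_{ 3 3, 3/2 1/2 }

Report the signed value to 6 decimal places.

√[10·0!6!3!/10! · 6!0!2!1!8!1!] = √(691200)
  +(−1)^0/∏(0,0,0,2,6,1)! = 1/1440  (running 1/1440)
⟨..|..⟩ = √(691200)·(1/1440) = +0.577350

+√(1/3) = +0.577350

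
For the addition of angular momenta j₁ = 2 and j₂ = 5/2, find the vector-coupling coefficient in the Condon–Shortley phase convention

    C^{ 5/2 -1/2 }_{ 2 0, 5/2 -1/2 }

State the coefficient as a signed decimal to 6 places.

-0.478091  (= −√(8/35))

j₁+j₂−J=2  J+j₁−j₂=2  J−j₁+j₂=3  j₁+j₂+J+1=8
(j₁±m₁, j₂±m₂, J±M) = (2,2,2,3,2,3)
P² = 72/35
sum k=0..2:
  [0] +1/8 = 1/8
  [1] −1/2 = -1/2
  [2] +1/24 = 1/24
S = -1/3
C² = P²·S² = 8/35 ; C = -0.478091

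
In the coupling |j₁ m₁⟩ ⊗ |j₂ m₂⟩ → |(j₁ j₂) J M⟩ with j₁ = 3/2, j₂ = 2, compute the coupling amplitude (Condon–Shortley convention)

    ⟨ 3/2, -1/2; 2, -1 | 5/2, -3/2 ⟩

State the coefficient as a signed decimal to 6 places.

triangle: 1!*2!*3!/7! = 12/5040
(j±m)!: 1!*2!*1!*3!*1!*4! = 288
prefactor² = (2J+1)*Δ*N² = 144/35
  k=0: +1/(0!*1!*2!*1!*0!*2!) = 1/4
  k=1: −1/(1!*0!*1!*0!*1!*3!) = -1/6
Σ = 1/12  ⇒  CG² = 144/35*1/12² = 1/35
CG = +√(1/35) = +0.169031

+√(1/35) ≈ +0.169031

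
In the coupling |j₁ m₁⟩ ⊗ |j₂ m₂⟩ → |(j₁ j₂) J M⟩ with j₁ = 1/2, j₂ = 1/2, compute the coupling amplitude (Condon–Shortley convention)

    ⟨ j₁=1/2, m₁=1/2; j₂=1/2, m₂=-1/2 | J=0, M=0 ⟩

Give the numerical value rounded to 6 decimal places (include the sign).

triangle: 1!*0!*0!/2! = 1/2
(j±m)!: 1!*0!*0!*1!*0!*0! = 1
prefactor² = (2J+1)*Δ*N² = 1/2
  k=0: +1/(0!*1!*0!*0!*0!*0!) = 1
Σ = 1  ⇒  CG² = 1/2*1² = 1/2
CG = +√(1/2) = +0.707107

+√(1/2) = +0.707107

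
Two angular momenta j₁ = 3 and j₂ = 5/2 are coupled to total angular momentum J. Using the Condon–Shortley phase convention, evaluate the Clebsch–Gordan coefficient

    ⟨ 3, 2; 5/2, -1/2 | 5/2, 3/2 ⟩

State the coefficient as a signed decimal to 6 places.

j₁+j₂−J=3  J+j₁−j₂=3  J−j₁+j₂=2  j₁+j₂+J+1=9
(j₁±m₁, j₂±m₂, J±M) = (5,1,2,3,4,1)
P² = 288/7
sum k=0..1:
  [0] +1/24 = 1/24
  [1] −1/12 = -1/12
S = -1/24
C² = P²·S² = 1/14 ; C = -0.267261

−√(1/14) ≈ -0.267261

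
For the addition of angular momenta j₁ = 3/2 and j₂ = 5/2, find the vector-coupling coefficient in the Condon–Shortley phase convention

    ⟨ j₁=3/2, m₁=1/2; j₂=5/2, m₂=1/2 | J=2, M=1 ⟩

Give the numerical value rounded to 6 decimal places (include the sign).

triangle: 2!*1!*3!/7! = 12/5040
(j±m)!: 2!*1!*3!*2!*3!*1! = 144
prefactor² = (2J+1)*Δ*N² = 12/7
  k=0: +1/(0!*2!*1!*3!*0!*0!) = 1/12
  k=1: −1/(1!*1!*0!*2!*1!*1!) = -1/2
Σ = -5/12  ⇒  CG² = 12/7*(-5/12)² = 25/84
CG = −√(25/84) = -0.545545

-0.545545  (= −√(25/84))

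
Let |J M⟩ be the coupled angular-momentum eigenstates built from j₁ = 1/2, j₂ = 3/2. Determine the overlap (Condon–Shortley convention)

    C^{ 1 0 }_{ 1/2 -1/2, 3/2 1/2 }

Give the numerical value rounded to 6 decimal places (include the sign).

triangle: 1!·0!·2!/4! = 2/24
(j±m)!: 0!·1!·2!·1!·1!·1! = 2
prefactor² = (2J+1)·Δ·N² = 1/2
  k=1: −1/(1!·0!·0!·1!·0!·1!) = -1
Σ = -1  ⇒  CG² = 1/2·(-1)² = 1/2
CG = −√(1/2) = -0.707107

-0.707107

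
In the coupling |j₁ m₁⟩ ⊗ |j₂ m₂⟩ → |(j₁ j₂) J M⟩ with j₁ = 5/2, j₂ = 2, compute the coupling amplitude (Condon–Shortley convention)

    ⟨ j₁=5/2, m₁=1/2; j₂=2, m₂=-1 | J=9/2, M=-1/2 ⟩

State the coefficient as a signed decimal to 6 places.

triangle: 0!×5!×4!/10! = 2880/3628800
(j±m)!: 3!×2!×1!×3!×4!×5! = 207360
prefactor² = (2J+1)×Δ×N² = 11520/7
  k=0: +1/(0!×0!×2!×1!×3!×3!) = 1/72
Σ = 1/72  ⇒  CG² = 11520/7×1/72² = 20/63
CG = +√(20/63) = +0.563436

+0.563436  (= +√(20/63))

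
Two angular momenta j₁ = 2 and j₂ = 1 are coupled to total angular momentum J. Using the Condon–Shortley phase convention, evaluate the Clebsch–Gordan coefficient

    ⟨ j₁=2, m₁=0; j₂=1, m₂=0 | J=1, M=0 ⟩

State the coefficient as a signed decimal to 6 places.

-0.632456

j₁+j₂−J=2  J+j₁−j₂=2  J−j₁+j₂=0  j₁+j₂+J+1=5
(j₁±m₁, j₂±m₂, J±M) = (2,2,1,1,1,1)
P² = 2/5
sum k=1..1:
  [1] −1/1 = -1
S = -1
C² = P²·S² = 2/5 ; C = -0.632456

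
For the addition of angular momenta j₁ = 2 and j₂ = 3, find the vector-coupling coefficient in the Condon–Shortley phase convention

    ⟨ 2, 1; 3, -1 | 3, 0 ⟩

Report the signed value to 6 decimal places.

√[7·2!2!4!/9! · 3!1!2!4!3!3!] = √(96/5)
  +(−1)^0/∏(0,2,1,2,1,2)! = 1/8  (running 1/8)
  +(−1)^1/∏(1,1,0,1,2,3)! = -1/12  (running 1/24)
⟨..|..⟩ = √(96/5)·(1/24) = +0.182574

+0.182574  (= +√(1/30))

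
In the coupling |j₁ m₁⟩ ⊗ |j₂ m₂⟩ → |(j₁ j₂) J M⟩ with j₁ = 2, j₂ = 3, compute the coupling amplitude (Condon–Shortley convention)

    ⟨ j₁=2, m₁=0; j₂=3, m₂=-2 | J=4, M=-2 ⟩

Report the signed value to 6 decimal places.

+√(12/35) = +0.585540

√[9·1!3!5!/10! · 2!2!1!5!2!6!] = √(8640/7)
  +(−1)^0/∏(0,1,2,1,1,4)! = 1/48  (running 1/48)
  +(−1)^1/∏(1,0,1,0,2,5)! = -1/240  (running 1/60)
⟨..|..⟩ = √(8640/7)·(1/60) = +0.585540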